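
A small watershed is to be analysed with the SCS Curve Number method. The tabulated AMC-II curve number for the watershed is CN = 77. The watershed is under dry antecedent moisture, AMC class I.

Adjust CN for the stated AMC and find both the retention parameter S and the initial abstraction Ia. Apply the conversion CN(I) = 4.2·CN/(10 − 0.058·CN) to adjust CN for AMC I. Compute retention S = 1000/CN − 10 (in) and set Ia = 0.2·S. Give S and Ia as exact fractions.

S = 11500/1617 in ≈ 7.112 in; Ia = 2300/1617 in ≈ 1.422 in

Dry (AMC I): CN(I) = 4.2·77/(10 − 0.058·77) = (1617/5)/(2767/500) = 161700/2767 ≈ 58.439
S = 1000/(161700/2767) − 10 = 11500/1617 in ≈ 7.112 in
Initial abstraction Ia = S/5 = (11500/1617)/5 = 2300/1617 ≈ 1.422 in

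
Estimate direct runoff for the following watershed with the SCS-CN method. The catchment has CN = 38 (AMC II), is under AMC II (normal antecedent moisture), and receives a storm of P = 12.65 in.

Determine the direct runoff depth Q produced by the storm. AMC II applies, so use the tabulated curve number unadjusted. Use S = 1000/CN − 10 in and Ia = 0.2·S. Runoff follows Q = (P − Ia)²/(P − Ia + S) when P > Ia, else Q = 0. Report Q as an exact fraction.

AMC II — tabulated CN = 38 applies directly.
Max retention: S = 1000/38 − 10 = 310/19 in (≈ 16.316 in)
Initial abstraction Ia = S/5 = (310/19)/5 = 62/19 ≈ 3.263 in
Excess rainfall: 12.650 − 3.263 = 9.387 in; P > Ia so Q > 0
Q: (3567/380)² ÷ (9767/380) = 12723489/3711460 in (≈ 3.428 in)

Q = 12723489/3711460 in ≈ 3.428 in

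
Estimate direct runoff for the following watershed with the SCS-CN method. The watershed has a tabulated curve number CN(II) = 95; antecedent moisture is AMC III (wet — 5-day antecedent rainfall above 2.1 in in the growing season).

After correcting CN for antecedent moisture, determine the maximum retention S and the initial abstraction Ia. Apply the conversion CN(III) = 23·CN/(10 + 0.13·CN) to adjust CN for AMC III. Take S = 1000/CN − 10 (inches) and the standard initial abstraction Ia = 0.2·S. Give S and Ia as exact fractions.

Wet (AMC III): CN(III) = 23·95/(10 + 0.13·95) = 2185/(447/20) = 43700/447 ≈ 97.763
Retention S: 1000/CN − 10 with CN=97.763 → S = 100/437 ≈ 0.229 in
Ia = 0.2·(100/437) = 20/437 in ≈ 0.046 in

S = 100/437 in ≈ 0.229 in; Ia = 20/437 in ≈ 0.046 in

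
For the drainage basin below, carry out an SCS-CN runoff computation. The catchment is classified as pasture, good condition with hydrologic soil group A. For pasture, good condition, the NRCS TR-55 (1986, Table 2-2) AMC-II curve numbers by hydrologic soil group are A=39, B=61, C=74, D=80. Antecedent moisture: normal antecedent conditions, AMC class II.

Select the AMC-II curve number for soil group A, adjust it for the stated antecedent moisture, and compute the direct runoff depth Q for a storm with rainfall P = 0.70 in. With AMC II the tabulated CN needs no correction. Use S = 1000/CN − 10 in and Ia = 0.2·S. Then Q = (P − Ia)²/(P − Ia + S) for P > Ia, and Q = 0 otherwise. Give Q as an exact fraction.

NRCS table: pasture, good condition, soil group A → CN(II) = 39
Average conditions: CN = 39 (no AMC adjustment).
S = 1000/39 − 10 = 610/39 in ≈ 15.641 in
Initial abstraction Ia = S/5 = (610/39)/5 = 122/39 ≈ 3.128 in
P = 0.700 ≤ Ia = 3.128 in: entire storm abstracted, Q = 0.

Q = 0 in ≈ 0.000 in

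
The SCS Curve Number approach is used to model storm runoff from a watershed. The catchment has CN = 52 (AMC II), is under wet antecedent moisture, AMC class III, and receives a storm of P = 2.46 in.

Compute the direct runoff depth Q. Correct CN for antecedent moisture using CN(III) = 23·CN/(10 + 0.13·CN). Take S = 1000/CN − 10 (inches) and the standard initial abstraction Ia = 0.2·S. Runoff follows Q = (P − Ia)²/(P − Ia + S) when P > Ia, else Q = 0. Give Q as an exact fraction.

Q = 204633243/422472050 in ≈ 0.484 in

Adjust CN=52 to AMC III: 23·52/(10 + 0.13·52) → 1196 ÷ (419/25) = 29900/419 ≈ 71.360
Max retention: S = 1000/(29900/419) − 10 = 1200/299 in (≈ 4.013 in)
Initial abstraction Ia = S/5 = (1200/299)/5 = 240/299 ≈ 0.803 in
Excess rainfall: 2.460 − 0.803 = 1.657 in; P > Ia so Q > 0
Runoff Q = (P−Ia)²/(P−Ia+S) = (1.657)²/(1.657+4.013) = 204633243/422472050 ≈ 0.484 in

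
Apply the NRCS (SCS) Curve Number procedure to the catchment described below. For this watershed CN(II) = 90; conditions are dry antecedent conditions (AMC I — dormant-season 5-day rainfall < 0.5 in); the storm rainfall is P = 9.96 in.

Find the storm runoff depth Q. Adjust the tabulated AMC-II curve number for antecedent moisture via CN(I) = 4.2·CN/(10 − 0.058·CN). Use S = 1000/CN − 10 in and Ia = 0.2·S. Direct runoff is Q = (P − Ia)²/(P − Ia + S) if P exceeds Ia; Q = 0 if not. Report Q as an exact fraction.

Q = 1985682721/269613225 in ≈ 7.365 in

CN(I) from CN(II)=90: (4.2·90)/(10 − 0.058·90) = 18900/239 ≈ 79.079
Retention S: 1000/CN − 10 with CN=79.079 → S = 500/189 ≈ 2.646 in
Ia = 0.2·(500/189) = 100/189 in ≈ 0.529 in
Excess rainfall: 9.960 − 0.529 = 9.431 in; P > Ia so Q > 0
Runoff Q = (P−Ia)²/(P−Ia+S) = (9.431)²/(9.431+2.646) = 1985682721/269613225 ≈ 7.365 in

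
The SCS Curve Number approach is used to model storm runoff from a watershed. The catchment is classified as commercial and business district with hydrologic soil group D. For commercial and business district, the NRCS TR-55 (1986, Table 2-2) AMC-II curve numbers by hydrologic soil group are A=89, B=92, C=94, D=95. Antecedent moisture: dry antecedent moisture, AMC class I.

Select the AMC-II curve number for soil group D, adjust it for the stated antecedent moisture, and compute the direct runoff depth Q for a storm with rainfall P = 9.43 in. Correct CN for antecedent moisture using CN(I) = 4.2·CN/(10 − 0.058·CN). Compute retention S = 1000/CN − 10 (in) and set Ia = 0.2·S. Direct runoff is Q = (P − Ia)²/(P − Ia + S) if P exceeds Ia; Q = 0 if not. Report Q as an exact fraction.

NRCS table: commercial and business district, soil group D → CN(II) = 95
Adjust CN=95 to AMC I: 4.2·95/(10 − 0.058·95) → 399 ÷ (449/100) = 39900/449 ≈ 88.864
Max retention: S = 1000/(39900/449) − 10 = 500/399 in (≈ 1.253 in)
Ia = 0.2·(500/399) = 100/399 in ≈ 0.251 in
Excess rainfall: 9.430 − 0.251 = 9.179 in; P > Ia so Q > 0
Q = (366257/39900)²/((366257/39900) + 500/399) = (134144190049/1592010000)/(416257/39900) = 134144190049/16608654300 in ≈ 8.077 in

Q = 134144190049/16608654300 in ≈ 8.077 in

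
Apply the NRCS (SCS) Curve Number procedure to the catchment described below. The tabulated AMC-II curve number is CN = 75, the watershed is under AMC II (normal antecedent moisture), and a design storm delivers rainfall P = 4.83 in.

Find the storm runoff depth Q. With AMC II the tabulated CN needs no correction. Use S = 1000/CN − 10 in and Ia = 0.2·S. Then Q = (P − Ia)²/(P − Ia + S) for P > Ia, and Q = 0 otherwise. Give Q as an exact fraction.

Q = 1560001/674700 in ≈ 2.312 in

AMC II — tabulated CN = 75 applies directly.
Retention S: 1000/CN − 10 with CN=75.000 → S = 10/3 ≈ 3.333 in
Ia = 0.2·(10/3) = 2/3 in ≈ 0.667 in
Since P=4.830 > Ia=0.667: effective rainfall P−Ia = 1249/300 in
Q = (1249/300)²/((1249/300) + 10/3) = (1560001/90000)/(2249/300) = 1560001/674700 in ≈ 2.312 in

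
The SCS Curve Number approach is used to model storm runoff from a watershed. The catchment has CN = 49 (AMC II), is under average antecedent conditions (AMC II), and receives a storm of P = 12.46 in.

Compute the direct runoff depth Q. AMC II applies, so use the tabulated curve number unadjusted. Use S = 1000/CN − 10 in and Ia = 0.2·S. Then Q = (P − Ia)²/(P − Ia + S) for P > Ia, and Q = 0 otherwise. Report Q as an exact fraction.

Q = 646532329/124771150 in ≈ 5.182 in

Average conditions: CN = 49 (no AMC adjustment).
Max retention: S = 1000/49 − 10 = 510/49 in (≈ 10.408 in)
Ia = 0.2S: 0.2·10.408 = 2.082 in (exactly 102/49)
P − Ia = 12.460 − 2.082 = 25427/2450 ≈ 10.378 in (> 0, runoff occurs)
Q: (25427/2450)² ÷ (50927/2450) = 646532329/124771150 in (≈ 5.182 in)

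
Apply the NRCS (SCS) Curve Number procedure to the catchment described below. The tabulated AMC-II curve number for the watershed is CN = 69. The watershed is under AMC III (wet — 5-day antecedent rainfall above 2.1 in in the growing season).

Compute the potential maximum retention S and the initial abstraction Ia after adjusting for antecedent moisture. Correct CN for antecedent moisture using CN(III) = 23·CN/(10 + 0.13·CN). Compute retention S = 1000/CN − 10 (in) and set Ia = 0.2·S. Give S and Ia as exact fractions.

S = 3100/1587 in ≈ 1.953 in; Ia = 620/1587 in ≈ 0.391 in

Wet (AMC III): CN(III) = 23·69/(10 + 0.13·69) = 1587/(1897/100) = 158700/1897 ≈ 83.658
S = 1000/(158700/1897) − 10 = 3100/1587 in ≈ 1.953 in
Initial abstraction Ia = S/5 = (3100/1587)/5 = 620/1587 ≈ 0.391 in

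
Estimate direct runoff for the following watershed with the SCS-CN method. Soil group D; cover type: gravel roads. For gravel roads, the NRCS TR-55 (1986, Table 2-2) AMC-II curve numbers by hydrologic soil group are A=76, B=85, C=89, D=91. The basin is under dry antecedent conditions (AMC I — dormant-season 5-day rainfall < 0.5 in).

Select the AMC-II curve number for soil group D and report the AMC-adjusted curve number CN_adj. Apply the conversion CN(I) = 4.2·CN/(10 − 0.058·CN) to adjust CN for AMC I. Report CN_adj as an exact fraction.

CN_adj = 63700/787 ≈ 80.940

NRCS table: gravel roads, soil group D → CN(II) = 91
CN(I) from CN(II)=91: (4.2·91)/(10 − 0.058·91) = 63700/787 ≈ 80.940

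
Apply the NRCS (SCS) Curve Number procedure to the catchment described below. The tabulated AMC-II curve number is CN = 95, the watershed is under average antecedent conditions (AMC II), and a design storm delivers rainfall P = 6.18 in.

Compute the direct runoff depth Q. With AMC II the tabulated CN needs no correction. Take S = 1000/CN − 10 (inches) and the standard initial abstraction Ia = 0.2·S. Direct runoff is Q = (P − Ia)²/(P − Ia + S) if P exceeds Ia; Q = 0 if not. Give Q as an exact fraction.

Q = 33304441/5957450 in ≈ 5.590 in

CN(II) = 95; AMC II needs no correction.
Max retention: S = 1000/95 − 10 = 10/19 in (≈ 0.526 in)
Ia = 0.2·(10/19) = 2/19 in ≈ 0.105 in
P − Ia = 6.180 − 0.105 = 5771/950 ≈ 6.075 in (> 0, runoff occurs)
Q = (5771/950)²/((5771/950) + 10/19) = (33304441/902500)/(6271/950) = 33304441/5957450 in ≈ 5.590 in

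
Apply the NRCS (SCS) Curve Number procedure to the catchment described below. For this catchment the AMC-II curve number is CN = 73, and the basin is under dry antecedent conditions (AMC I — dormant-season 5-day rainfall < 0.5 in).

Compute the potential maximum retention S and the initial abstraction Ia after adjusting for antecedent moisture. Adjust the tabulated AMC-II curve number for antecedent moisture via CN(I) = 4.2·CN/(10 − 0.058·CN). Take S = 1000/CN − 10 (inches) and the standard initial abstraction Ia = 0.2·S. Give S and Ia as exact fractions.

S = 4500/511 in ≈ 8.806 in; Ia = 900/511 in ≈ 1.761 in

CN(I) from CN(II)=73: (4.2·73)/(10 − 0.058·73) = 51100/961 ≈ 53.174
S = 1000/(51100/961) − 10 = 4500/511 in ≈ 8.806 in
Ia = 0.2S: 0.2·8.806 = 1.761 in (exactly 900/511)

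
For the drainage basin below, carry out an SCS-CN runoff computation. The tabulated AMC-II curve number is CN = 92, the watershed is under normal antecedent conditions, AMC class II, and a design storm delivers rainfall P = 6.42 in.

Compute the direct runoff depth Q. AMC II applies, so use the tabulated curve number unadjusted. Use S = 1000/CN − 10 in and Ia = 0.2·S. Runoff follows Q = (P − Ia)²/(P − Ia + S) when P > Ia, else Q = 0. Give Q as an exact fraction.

Average conditions: CN = 92 (no AMC adjustment).
S = 1000/92 − 10 = 20/23 in ≈ 0.870 in
Ia = 0.2·(20/23) = 4/23 in ≈ 0.174 in
Since P=6.420 > Ia=0.174: effective rainfall P−Ia = 7183/1150 in
Q: (7183/1150)² ÷ (8183/1150) = 51595489/9410450 in (≈ 5.483 in)

Q = 51595489/9410450 in ≈ 5.483 in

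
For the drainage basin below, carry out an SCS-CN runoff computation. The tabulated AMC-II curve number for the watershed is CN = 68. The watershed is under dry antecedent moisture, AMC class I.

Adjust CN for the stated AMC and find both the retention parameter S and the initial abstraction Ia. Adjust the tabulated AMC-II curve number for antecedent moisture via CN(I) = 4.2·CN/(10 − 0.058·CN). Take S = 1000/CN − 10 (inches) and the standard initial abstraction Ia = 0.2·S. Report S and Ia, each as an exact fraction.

S = 4000/357 in ≈ 11.204 in; Ia = 800/357 in ≈ 2.241 in

Dry (AMC I): CN(I) = 4.2·68/(10 − 0.058·68) = (1428/5)/(757/125) = 35700/757 ≈ 47.160
S = 1000/(35700/757) − 10 = 4000/357 in ≈ 11.204 in
Ia = 0.2·(4000/357) = 800/357 in ≈ 2.241 in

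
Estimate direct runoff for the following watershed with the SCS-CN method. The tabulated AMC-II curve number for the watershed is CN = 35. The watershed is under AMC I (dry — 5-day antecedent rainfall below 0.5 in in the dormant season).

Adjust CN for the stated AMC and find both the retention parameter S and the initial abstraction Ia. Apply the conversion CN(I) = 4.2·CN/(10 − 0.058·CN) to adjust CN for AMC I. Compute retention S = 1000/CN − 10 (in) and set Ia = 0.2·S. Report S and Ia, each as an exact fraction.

S = 6500/147 in ≈ 44.218 in; Ia = 1300/147 in ≈ 8.844 in

Dry (AMC I): CN(I) = 4.2·35/(10 − 0.058·35) = 147/(797/100) = 14700/797 ≈ 18.444
Retention S: 1000/CN − 10 with CN=18.444 → S = 6500/147 ≈ 44.218 in
Initial abstraction Ia = S/5 = (6500/147)/5 = 1300/147 ≈ 8.844 in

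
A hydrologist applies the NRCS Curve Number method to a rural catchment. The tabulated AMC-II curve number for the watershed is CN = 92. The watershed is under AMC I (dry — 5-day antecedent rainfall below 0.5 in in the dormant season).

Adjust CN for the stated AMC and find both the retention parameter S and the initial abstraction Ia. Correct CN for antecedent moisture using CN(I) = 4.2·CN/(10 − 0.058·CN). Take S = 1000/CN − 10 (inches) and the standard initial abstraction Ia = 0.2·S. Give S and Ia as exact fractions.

Dry (AMC I): CN(I) = 4.2·92/(10 − 0.058·92) = (1932/5)/(583/125) = 48300/583 ≈ 82.847
S = 1000/(48300/583) − 10 = 1000/483 in ≈ 2.070 in
Ia = 0.2S: 0.2·2.070 = 0.414 in (exactly 200/483)

S = 1000/483 in ≈ 2.070 in; Ia = 200/483 in ≈ 0.414 in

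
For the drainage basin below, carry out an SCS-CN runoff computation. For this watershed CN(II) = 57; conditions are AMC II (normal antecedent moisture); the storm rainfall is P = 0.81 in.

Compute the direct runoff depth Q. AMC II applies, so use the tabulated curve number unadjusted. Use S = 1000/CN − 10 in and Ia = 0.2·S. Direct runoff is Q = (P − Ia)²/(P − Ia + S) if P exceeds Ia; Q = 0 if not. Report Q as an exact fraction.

AMC II — tabulated CN = 57 applies directly.
S = 1000/57 − 10 = 430/57 in ≈ 7.544 in
Initial abstraction Ia = S/5 = (430/57)/5 = 86/57 ≈ 1.509 in
P = 0.810 ≤ Ia = 1.509 in: entire storm abstracted, Q = 0.

Q = 0 in ≈ 0.000 in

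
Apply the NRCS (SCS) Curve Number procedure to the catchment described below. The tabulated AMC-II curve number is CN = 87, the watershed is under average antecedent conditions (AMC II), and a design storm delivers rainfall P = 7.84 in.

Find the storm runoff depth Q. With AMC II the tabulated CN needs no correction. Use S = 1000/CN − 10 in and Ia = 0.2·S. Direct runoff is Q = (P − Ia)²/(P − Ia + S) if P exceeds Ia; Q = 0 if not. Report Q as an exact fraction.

Q = 67256401/10685775 in ≈ 6.294 in

Average conditions: CN = 87 (no AMC adjustment).
Retention S: 1000/CN − 10 with CN=87.000 → S = 130/87 ≈ 1.494 in
Ia = 0.2S: 0.2·1.494 = 0.299 in (exactly 26/87)
P − Ia = 7.840 − 0.299 = 16402/2175 ≈ 7.541 in (> 0, runoff occurs)
Q = (16402/2175)²/((16402/2175) + 130/87) = (269025604/4730625)/(19652/2175) = 67256401/10685775 in ≈ 6.294 in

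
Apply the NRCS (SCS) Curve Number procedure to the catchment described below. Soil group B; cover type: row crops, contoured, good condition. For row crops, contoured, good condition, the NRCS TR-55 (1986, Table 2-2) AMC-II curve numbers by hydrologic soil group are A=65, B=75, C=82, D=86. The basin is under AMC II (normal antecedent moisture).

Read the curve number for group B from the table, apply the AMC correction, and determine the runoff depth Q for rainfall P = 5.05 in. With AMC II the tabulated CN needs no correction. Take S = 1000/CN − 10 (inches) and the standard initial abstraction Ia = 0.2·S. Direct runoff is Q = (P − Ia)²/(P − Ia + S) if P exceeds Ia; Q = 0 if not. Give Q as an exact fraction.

Q = 69169/27780 in ≈ 2.490 in

NRCS table: row crops, contoured, good condition, soil group B → CN(II) = 75
CN(II) = 75; AMC II needs no correction.
S = 1000/75 − 10 = 10/3 in ≈ 3.333 in
Initial abstraction Ia = S/5 = (10/3)/5 = 2/3 ≈ 0.667 in
P − Ia = 5.050 − 0.667 = 263/60 ≈ 4.383 in (> 0, runoff occurs)
Q = (263/60)²/((263/60) + 10/3) = (69169/3600)/(463/60) = 69169/27780 in ≈ 2.490 in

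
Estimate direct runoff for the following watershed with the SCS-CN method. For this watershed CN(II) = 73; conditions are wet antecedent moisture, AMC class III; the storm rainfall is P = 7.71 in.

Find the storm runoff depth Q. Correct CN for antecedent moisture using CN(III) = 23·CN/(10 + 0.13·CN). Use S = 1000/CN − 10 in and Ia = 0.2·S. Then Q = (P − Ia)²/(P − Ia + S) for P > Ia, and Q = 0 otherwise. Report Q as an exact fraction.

Q = 512954193027/84538153700 in ≈ 6.068 in

Adjust CN=73 to AMC III: 23·73/(10 + 0.13·73) → 1679 ÷ (1949/100) = 167900/1949 ≈ 86.147
S = 1000/(167900/1949) − 10 = 2700/1679 in ≈ 1.608 in
Initial abstraction Ia = S/5 = (2700/1679)/5 = 540/1679 ≈ 0.322 in
Excess rainfall: 7.710 − 0.322 = 7.388 in; P > Ia so Q > 0
Q = (1240509/167900)²/((1240509/167900) + 2700/1679) = (1538862579081/28190410000)/(1510509/167900) = 512954193027/84538153700 in ≈ 6.068 in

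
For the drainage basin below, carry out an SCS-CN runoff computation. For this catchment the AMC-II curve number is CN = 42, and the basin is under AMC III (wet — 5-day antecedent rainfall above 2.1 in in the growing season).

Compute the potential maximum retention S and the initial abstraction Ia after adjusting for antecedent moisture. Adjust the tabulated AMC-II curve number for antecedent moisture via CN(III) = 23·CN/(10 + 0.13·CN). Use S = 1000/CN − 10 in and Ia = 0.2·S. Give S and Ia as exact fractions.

S = 2900/483 in ≈ 6.004 in; Ia = 580/483 in ≈ 1.201 in

Wet (AMC III): CN(III) = 23·42/(10 + 0.13·42) = 966/(773/50) = 48300/773 ≈ 62.484
Retention S: 1000/CN − 10 with CN=62.484 → S = 2900/483 ≈ 6.004 in
Ia = 0.2·(2900/483) = 580/483 in ≈ 1.201 in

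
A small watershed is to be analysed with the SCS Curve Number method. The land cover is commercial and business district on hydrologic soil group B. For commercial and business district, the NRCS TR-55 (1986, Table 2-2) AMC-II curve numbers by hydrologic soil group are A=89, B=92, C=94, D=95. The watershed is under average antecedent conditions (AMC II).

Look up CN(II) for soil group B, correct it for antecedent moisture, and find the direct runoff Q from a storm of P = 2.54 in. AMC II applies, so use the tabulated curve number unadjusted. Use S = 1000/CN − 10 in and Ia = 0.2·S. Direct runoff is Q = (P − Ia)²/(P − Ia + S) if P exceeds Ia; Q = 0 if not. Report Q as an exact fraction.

NRCS table: commercial and business district, soil group B → CN(II) = 92
CN(II) = 92; AMC II needs no correction.
S = 1000/92 − 10 = 20/23 in ≈ 0.870 in
Initial abstraction Ia = S/5 = (20/23)/5 = 4/23 ≈ 0.174 in
P − Ia = 2.540 − 0.174 = 2721/1150 ≈ 2.366 in (> 0, runoff occurs)
Q: (2721/1150)² ÷ (3721/1150) = 7403841/4279150 in (≈ 1.730 in)

Q = 7403841/4279150 in ≈ 1.730 in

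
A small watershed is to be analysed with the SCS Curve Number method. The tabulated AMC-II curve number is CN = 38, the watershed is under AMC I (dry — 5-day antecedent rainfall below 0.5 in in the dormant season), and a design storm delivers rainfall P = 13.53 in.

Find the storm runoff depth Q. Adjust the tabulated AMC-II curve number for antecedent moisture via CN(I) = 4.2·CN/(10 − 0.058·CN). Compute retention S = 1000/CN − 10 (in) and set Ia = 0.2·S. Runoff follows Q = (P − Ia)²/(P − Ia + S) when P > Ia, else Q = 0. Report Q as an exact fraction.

Q = 52829643409/71015895300 in ≈ 0.744 in

Dry (AMC I): CN(I) = 4.2·38/(10 − 0.058·38) = (798/5)/(1949/250) = 39900/1949 ≈ 20.472
Max retention: S = 1000/(39900/1949) − 10 = 15500/399 in (≈ 38.847 in)
Ia = 0.2S: 0.2·38.847 = 7.769 in (exactly 3100/399)
P − Ia = 13.530 − 7.769 = 229847/39900 ≈ 5.761 in (> 0, runoff occurs)
Q = (229847/39900)²/((229847/39900) + 15500/399) = (52829643409/1592010000)/(1779847/39900) = 52829643409/71015895300 in ≈ 0.744 in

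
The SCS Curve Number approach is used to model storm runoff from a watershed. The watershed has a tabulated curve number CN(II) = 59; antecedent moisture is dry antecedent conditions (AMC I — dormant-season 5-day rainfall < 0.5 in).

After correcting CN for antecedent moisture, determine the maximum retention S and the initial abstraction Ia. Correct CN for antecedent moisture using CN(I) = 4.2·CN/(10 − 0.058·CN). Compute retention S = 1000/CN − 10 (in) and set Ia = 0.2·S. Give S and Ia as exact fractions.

S = 20500/1239 in ≈ 16.546 in; Ia = 4100/1239 in ≈ 3.309 in

Dry (AMC I): CN(I) = 4.2·59/(10 − 0.058·59) = (1239/5)/(3289/500) = 123900/3289 ≈ 37.671
Retention S: 1000/CN − 10 with CN=37.671 → S = 20500/1239 ≈ 16.546 in
Ia = 0.2S: 0.2·16.546 = 3.309 in (exactly 4100/1239)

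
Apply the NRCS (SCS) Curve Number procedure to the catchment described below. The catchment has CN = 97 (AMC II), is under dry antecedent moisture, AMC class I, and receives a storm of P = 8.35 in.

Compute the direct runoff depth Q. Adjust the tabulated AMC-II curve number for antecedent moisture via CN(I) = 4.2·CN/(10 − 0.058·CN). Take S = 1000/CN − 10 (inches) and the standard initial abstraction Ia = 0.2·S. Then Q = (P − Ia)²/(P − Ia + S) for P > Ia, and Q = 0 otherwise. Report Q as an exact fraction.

Q = 12408400449/1648516940 in ≈ 7.527 in

Dry (AMC I): CN(I) = 4.2·97/(10 − 0.058·97) = (2037/5)/(2187/500) = 67900/729 ≈ 93.141
Max retention: S = 1000/(67900/729) − 10 = 500/679 in (≈ 0.736 in)
Ia = 0.2·(500/679) = 100/679 in ≈ 0.147 in
P − Ia = 8.350 − 0.147 = 111393/13580 ≈ 8.203 in (> 0, runoff occurs)
Runoff Q = (P−Ia)²/(P−Ia+S) = (8.203)²/(8.203+0.736) = 12408400449/1648516940 ≈ 7.527 in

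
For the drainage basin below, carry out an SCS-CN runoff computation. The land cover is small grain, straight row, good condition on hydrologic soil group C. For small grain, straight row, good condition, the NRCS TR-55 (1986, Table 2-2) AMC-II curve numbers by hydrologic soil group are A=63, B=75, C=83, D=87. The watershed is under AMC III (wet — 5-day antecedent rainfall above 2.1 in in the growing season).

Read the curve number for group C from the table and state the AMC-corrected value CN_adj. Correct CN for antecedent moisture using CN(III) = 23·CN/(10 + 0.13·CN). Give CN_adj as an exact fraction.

NRCS table: small grain, straight row, good condition, soil group C → CN(II) = 83
Wet (AMC III): CN(III) = 23·83/(10 + 0.13·83) = 1909/(2079/100) = 190900/2079 ≈ 91.823

CN_adj = 190900/2079 ≈ 91.823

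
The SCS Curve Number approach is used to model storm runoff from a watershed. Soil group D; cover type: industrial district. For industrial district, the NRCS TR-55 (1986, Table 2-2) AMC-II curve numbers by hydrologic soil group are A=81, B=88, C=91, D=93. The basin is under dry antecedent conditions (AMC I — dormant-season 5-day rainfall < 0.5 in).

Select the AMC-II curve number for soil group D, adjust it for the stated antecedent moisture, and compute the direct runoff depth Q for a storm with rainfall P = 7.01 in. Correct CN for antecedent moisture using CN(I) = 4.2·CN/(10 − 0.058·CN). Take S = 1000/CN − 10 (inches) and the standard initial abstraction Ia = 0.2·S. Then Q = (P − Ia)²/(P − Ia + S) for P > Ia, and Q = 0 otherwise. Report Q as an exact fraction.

NRCS table: industrial district, soil group D → CN(II) = 93
Dry (AMC I): CN(I) = 4.2·93/(10 − 0.058·93) = (1953/5)/(2303/500) = 27900/329 ≈ 84.802
Retention S: 1000/CN − 10 with CN=84.802 → S = 500/279 ≈ 1.792 in
Initial abstraction Ia = S/5 = (500/279)/5 = 100/279 ≈ 0.358 in
Since P=7.010 > Ia=0.358: effective rainfall P−Ia = 185579/27900 in
Q = (185579/27900)²/((185579/27900) + 500/279) = (34439565241/778410000)/(235579/27900) = 34439565241/6572654100 in ≈ 5.240 in

Q = 34439565241/6572654100 in ≈ 5.240 in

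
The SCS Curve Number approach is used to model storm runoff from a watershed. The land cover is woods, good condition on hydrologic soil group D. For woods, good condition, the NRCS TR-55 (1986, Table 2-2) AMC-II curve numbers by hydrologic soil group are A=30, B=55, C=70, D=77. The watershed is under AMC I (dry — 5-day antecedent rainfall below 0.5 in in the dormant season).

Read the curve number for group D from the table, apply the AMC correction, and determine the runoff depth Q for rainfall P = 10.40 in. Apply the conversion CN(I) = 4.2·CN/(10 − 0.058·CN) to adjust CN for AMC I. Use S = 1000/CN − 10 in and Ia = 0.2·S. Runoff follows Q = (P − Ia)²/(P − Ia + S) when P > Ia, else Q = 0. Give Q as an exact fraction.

Q = 1317109264/262932285 in ≈ 5.009 in

NRCS table: woods, good condition, soil group D → CN(II) = 77
CN(I) from CN(II)=77: (4.2·77)/(10 − 0.058·77) = 161700/2767 ≈ 58.439
Retention S: 1000/CN − 10 with CN=58.439 → S = 11500/1617 ≈ 7.112 in
Ia = 0.2·(11500/1617) = 2300/1617 in ≈ 1.422 in
Excess rainfall: 10.400 − 1.422 = 8.978 in; P > Ia so Q > 0
Runoff Q = (P−Ia)²/(P−Ia+S) = (8.978)²/(8.978+7.112) = 1317109264/262932285 ≈ 5.009 in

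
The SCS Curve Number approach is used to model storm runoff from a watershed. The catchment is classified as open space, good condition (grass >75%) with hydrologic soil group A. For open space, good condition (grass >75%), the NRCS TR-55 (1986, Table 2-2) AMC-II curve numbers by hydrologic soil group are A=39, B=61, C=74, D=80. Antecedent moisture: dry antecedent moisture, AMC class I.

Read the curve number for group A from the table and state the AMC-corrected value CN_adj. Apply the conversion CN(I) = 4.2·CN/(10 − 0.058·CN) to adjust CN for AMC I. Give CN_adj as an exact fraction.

CN_adj = 81900/3869 ≈ 21.168

NRCS table: open space, good condition (grass >75%), soil group A → CN(II) = 39
CN(I) from CN(II)=39: (4.2·39)/(10 − 0.058·39) = 81900/3869 ≈ 21.168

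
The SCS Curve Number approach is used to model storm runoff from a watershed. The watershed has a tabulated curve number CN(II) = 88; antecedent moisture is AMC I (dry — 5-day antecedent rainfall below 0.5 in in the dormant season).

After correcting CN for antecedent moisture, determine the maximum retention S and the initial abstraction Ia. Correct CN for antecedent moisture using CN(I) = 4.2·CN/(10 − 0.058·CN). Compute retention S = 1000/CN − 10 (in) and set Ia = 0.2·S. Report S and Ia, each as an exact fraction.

Adjust CN=88 to AMC I: 4.2·88/(10 − 0.058·88) → (1848/5) ÷ (612/125) = 3850/51 ≈ 75.490
Retention S: 1000/CN − 10 with CN=75.490 → S = 250/77 ≈ 3.247 in
Ia = 0.2S: 0.2·3.247 = 0.649 in (exactly 50/77)

S = 250/77 in ≈ 3.247 in; Ia = 50/77 in ≈ 0.649 in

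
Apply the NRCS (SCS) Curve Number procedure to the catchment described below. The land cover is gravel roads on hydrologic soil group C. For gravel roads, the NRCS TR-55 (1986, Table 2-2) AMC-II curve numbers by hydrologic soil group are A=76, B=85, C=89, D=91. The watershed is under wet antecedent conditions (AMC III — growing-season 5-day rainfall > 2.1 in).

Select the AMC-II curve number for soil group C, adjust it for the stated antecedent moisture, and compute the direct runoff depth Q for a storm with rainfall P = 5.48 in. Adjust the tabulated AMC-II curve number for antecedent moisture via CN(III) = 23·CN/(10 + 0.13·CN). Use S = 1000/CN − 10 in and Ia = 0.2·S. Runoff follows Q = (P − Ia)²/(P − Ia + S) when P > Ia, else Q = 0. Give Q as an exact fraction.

NRCS table: gravel roads, soil group C → CN(II) = 89
Adjust CN=89 to AMC III: 23·89/(10 + 0.13·89) → 2047 ÷ (2157/100) = 204700/2157 ≈ 94.900
Retention S: 1000/CN − 10 with CN=94.900 → S = 1100/2047 ≈ 0.537 in
Initial abstraction Ia = S/5 = (1100/2047)/5 = 220/2047 ≈ 0.107 in
Excess rainfall: 5.480 − 0.107 = 5.373 in; P > Ia so Q > 0
Q = (274939/51175)²/((274939/51175) + 1100/2047) = (75591453721/2618880625)/(302439/51175) = 75591453721/15477315825 in ≈ 4.884 in

Q = 75591453721/15477315825 in ≈ 4.884 in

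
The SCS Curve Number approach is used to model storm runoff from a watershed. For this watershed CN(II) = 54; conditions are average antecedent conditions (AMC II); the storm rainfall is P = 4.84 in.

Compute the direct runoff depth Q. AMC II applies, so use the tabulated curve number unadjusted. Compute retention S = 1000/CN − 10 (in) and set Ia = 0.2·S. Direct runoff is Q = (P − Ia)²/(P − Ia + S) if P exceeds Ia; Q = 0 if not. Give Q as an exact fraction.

CN(II) = 54; AMC II needs no correction.
S = 1000/54 − 10 = 230/27 in ≈ 8.519 in
Ia = 0.2S: 0.2·8.519 = 1.704 in (exactly 46/27)
P − Ia = 4.840 − 1.704 = 2117/675 ≈ 3.136 in (> 0, runoff occurs)
Runoff Q = (P−Ia)²/(P−Ia+S) = (3.136)²/(3.136+8.519) = 4481689/5310225 ≈ 0.844 in

Q = 4481689/5310225 in ≈ 0.844 in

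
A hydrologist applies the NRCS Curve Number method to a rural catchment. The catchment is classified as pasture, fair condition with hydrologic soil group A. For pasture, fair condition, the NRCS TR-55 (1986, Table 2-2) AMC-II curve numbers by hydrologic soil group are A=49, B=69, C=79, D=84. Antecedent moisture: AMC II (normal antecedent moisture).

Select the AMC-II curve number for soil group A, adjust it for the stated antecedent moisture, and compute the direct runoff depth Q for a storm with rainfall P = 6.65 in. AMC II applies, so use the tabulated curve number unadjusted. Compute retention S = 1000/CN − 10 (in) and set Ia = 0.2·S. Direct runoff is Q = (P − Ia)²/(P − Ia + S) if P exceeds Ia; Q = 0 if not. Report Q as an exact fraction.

NRCS table: pasture, fair condition, soil group A → CN(II) = 49
Average conditions: CN = 49 (no AMC adjustment).
S = 1000/49 − 10 = 510/49 in ≈ 10.408 in
Ia = 0.2·(510/49) = 102/49 in ≈ 2.082 in
P − Ia = 6.650 − 2.082 = 4477/980 ≈ 4.568 in (> 0, runoff occurs)
Q: (4477/980)² ÷ (14677/980) = 20043529/14383460 in (≈ 1.394 in)

Q = 20043529/14383460 in ≈ 1.394 in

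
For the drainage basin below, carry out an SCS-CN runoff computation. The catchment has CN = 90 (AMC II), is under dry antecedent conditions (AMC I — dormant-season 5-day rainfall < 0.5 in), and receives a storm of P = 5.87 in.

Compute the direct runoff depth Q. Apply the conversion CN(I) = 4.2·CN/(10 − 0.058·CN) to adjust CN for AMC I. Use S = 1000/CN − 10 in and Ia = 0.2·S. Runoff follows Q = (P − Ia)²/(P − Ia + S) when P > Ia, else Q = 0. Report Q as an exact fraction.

Q = 10189489249/2852822700 in ≈ 3.572 in

CN(I) from CN(II)=90: (4.2·90)/(10 − 0.058·90) = 18900/239 ≈ 79.079
Retention S: 1000/CN − 10 with CN=79.079 → S = 500/189 ≈ 2.646 in
Initial abstraction Ia = S/5 = (500/189)/5 = 100/189 ≈ 0.529 in
P − Ia = 5.870 − 0.529 = 100943/18900 ≈ 5.341 in (> 0, runoff occurs)
Runoff Q = (P−Ia)²/(P−Ia+S) = (5.341)²/(5.341+2.646) = 10189489249/2852822700 ≈ 3.572 in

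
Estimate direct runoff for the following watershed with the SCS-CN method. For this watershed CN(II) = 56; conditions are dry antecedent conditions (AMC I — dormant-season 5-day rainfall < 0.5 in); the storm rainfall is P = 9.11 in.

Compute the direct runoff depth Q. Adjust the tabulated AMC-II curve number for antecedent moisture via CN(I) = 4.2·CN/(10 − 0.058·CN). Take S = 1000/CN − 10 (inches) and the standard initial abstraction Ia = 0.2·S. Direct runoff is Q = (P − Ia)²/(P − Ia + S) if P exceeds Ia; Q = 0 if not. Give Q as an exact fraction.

CN(I) from CN(II)=56: (4.2·56)/(10 − 0.058·56) = 7350/211 ≈ 34.834
Retention S: 1000/CN − 10 with CN=34.834 → S = 2750/147 ≈ 18.707 in
Initial abstraction Ia = S/5 = (2750/147)/5 = 550/147 ≈ 3.741 in
P − Ia = 9.110 − 3.741 = 78917/14700 ≈ 5.369 in (> 0, runoff occurs)
Runoff Q = (P−Ia)²/(P−Ia+S) = (5.369)²/(5.369+18.707) = 6227892889/5202579900 ≈ 1.197 in

Q = 6227892889/5202579900 in ≈ 1.197 in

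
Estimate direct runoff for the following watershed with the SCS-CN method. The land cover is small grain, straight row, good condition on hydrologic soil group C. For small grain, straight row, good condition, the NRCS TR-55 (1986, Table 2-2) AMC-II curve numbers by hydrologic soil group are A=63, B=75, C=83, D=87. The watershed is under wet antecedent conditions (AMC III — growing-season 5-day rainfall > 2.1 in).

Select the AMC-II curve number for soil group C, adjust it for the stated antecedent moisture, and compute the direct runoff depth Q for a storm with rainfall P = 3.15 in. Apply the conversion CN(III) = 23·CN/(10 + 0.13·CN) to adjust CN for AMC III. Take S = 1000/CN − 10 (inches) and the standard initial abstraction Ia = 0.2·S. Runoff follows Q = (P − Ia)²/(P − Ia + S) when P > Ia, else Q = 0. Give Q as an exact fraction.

NRCS table: small grain, straight row, good condition, soil group C → CN(II) = 83
Wet (AMC III): CN(III) = 23·83/(10 + 0.13·83) = 1909/(2079/100) = 190900/2079 ≈ 91.823
Retention S: 1000/CN − 10 with CN=91.823 → S = 1700/1909 ≈ 0.891 in
Ia = 0.2S: 0.2·0.891 = 0.178 in (exactly 340/1909)
Since P=3.150 > Ia=0.178: effective rainfall P−Ia = 113467/38180 in
Q = (113467/38180)²/((113467/38180) + 1700/1909) = (12874760089/1457712400)/(147467/38180) = 12874760089/5630290060 in ≈ 2.287 in

Q = 12874760089/5630290060 in ≈ 2.287 in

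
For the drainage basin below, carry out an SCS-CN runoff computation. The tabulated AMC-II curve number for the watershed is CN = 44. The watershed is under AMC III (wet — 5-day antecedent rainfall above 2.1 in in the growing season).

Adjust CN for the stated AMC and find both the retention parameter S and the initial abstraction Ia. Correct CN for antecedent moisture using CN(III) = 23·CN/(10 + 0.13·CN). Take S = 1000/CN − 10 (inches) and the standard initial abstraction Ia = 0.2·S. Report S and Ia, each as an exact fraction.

Adjust CN=44 to AMC III: 23·44/(10 + 0.13·44) → 1012 ÷ (393/25) = 25300/393 ≈ 64.377
Max retention: S = 1000/(25300/393) − 10 = 1400/253 in (≈ 5.534 in)
Initial abstraction Ia = S/5 = (1400/253)/5 = 280/253 ≈ 1.107 in

S = 1400/253 in ≈ 5.534 in; Ia = 280/253 in ≈ 1.107 in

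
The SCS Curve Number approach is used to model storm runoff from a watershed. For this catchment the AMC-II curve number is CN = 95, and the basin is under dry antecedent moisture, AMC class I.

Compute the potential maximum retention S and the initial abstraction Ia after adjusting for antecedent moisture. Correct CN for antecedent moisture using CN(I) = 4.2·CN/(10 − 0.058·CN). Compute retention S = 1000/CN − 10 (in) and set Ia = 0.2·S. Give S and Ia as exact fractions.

S = 500/399 in ≈ 1.253 in; Ia = 100/399 in ≈ 0.251 in

CN(I) from CN(II)=95: (4.2·95)/(10 − 0.058·95) = 39900/449 ≈ 88.864
S = 1000/(39900/449) − 10 = 500/399 in ≈ 1.253 in
Ia = 0.2S: 0.2·1.253 = 0.251 in (exactly 100/399)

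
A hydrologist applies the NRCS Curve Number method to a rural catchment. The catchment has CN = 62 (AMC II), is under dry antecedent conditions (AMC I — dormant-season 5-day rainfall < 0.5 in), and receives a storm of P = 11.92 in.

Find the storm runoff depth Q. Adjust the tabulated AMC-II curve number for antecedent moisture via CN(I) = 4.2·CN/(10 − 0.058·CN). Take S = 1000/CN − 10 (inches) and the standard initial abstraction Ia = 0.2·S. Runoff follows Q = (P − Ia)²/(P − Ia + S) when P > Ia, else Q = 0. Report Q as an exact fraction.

Adjust CN=62 to AMC I: 4.2·62/(10 − 0.058·62) → (1302/5) ÷ (1601/250) = 65100/1601 ≈ 40.662
S = 1000/(65100/1601) − 10 = 9500/651 in ≈ 14.593 in
Initial abstraction Ia = S/5 = (9500/651)/5 = 1900/651 ≈ 2.919 in
Since P=11.920 > Ia=2.919: effective rainfall P−Ia = 146498/16275 in
Q = (146498/16275)²/((146498/16275) + 9500/651) = (21461664004/264875625)/(383998/16275) = 10730832002/3124783725 in ≈ 3.434 in

Q = 10730832002/3124783725 in ≈ 3.434 in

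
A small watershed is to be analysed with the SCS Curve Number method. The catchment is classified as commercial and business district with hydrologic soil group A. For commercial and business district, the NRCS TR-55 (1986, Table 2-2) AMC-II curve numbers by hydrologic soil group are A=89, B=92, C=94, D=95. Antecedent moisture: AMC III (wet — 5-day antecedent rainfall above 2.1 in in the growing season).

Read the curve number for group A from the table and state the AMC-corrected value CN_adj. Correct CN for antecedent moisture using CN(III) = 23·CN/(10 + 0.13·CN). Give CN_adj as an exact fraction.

NRCS table: commercial and business district, soil group A → CN(II) = 89
Adjust CN=89 to AMC III: 23·89/(10 + 0.13·89) → 2047 ÷ (2157/100) = 204700/2157 ≈ 94.900

CN_adj = 204700/2157 ≈ 94.900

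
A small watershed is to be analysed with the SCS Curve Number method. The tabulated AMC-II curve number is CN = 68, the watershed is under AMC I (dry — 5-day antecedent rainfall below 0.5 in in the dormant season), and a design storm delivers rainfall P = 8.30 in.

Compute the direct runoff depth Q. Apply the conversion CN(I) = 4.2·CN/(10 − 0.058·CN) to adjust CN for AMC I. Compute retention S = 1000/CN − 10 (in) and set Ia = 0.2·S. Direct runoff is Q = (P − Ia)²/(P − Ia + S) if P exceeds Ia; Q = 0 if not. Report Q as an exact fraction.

CN(I) from CN(II)=68: (4.2·68)/(10 − 0.058·68) = 35700/757 ≈ 47.160
Max retention: S = 1000/(35700/757) − 10 = 4000/357 in (≈ 11.204 in)
Ia = 0.2S: 0.2·11.204 = 2.241 in (exactly 800/357)
Since P=8.300 > Ia=2.241: effective rainfall P−Ia = 21631/3570 in
Runoff Q = (P−Ia)²/(P−Ia+S) = (6.059)²/(6.059+11.204) = 467900161/220022670 ≈ 2.127 in

Q = 467900161/220022670 in ≈ 2.127 in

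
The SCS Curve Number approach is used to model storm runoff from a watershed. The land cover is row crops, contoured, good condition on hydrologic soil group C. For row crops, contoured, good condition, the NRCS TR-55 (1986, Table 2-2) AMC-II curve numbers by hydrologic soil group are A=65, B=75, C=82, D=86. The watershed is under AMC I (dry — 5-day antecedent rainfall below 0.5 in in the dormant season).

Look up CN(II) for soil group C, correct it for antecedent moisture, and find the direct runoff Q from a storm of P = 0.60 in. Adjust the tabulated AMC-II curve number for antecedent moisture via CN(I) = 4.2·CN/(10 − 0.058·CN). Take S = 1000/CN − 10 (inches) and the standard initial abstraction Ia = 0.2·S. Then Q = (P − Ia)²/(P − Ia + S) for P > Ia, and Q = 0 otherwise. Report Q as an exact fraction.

Q = 0 in ≈ 0.000 in

NRCS table: row crops, contoured, good condition, soil group C → CN(II) = 82
Adjust CN=82 to AMC I: 4.2·82/(10 − 0.058·82) → (1722/5) ÷ (1311/250) = 28700/437 ≈ 65.675
Max retention: S = 1000/(28700/437) − 10 = 1500/287 in (≈ 5.226 in)
Ia = 0.2·(1500/287) = 300/287 in ≈ 1.045 in
P = 0.600 ≤ Ia = 1.045 in: entire storm abstracted, Q = 0.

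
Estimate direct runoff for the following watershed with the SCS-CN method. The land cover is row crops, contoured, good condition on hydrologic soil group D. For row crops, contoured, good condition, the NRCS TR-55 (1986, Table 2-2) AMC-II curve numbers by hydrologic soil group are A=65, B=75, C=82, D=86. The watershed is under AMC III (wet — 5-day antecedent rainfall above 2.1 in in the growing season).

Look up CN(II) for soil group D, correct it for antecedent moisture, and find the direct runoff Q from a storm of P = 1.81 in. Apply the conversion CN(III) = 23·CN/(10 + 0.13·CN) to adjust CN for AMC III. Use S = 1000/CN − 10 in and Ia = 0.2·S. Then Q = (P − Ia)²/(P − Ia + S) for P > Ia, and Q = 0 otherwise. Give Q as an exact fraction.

Q = 27227970081/23242390100 in ≈ 1.171 in

NRCS table: row crops, contoured, good condition, soil group D → CN(II) = 86
Adjust CN=86 to AMC III: 23·86/(10 + 0.13·86) → 1978 ÷ (1059/50) = 98900/1059 ≈ 93.390
Retention S: 1000/CN − 10 with CN=93.390 → S = 700/989 ≈ 0.708 in
Initial abstraction Ia = S/5 = (700/989)/5 = 140/989 ≈ 0.142 in
Excess rainfall: 1.810 − 0.142 = 1.668 in; P > Ia so Q > 0
Q = (165009/98900)²/((165009/98900) + 700/989) = (27227970081/9781210000)/(235009/98900) = 27227970081/23242390100 in ≈ 1.171 in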